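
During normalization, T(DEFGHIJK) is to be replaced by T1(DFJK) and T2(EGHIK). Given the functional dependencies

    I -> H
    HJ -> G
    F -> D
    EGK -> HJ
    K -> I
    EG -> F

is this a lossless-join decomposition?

Common attributes: T1 ∩ T2 = {K}.
Closure of {K}: K → I applies, adding I; I → H applies, adding H. So (K)⁺ = {HIK}.
The closure contains neither all of T1 = {DFJK} nor all of T2 = {EGHIK}, so the common attributes are not a superkey of either fragment. The join is lossy.

No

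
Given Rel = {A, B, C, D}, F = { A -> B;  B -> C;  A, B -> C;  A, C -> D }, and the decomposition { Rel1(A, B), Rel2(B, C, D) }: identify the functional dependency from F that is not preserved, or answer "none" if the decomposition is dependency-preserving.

A, C -> D

Check A, C → D: no single fragment contains all of {A, C, D}, and the restricted closure of {A, C} across the fragments never reaches {D}.
A → B is preserved.
B → C is preserved.
A, B → C is preserved.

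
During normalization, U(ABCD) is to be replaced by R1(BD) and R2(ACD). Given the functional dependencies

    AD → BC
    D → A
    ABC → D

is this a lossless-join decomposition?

Yes

Common attributes: R1 ∩ R2 = {D}.
Closure of {D}: D → A applies, adding A; AD → BC applies, adding BC. So (D)⁺ = {ABCD}.
This closure contains every attribute of R1, so R1 ∩ R2 → R1. The join is lossless.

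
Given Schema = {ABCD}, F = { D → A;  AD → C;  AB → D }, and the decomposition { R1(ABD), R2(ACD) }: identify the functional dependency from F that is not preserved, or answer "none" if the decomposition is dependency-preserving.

none

D → A lies within R1.
AD → C lies within R2.
AB → D lies within R1.
Every dependency is enforceable on the fragments, so the decomposition is dependency-preserving.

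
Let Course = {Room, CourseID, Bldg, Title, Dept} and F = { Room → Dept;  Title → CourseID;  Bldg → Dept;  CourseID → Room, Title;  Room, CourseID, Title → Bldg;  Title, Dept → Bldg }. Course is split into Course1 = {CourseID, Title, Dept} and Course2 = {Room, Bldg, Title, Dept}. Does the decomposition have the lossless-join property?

Yes

Common attributes: Course1 ∩ Course2 = {Title, Dept}.
Closure of {Title, Dept}: Title → CourseID applies, adding CourseID; CourseID → Room, Title applies, adding Room; Room, CourseID, Title → Bldg applies, adding Bldg. So (Title, Dept)⁺ = {Room, CourseID, Bldg, Title, Dept}.
This closure contains every attribute of Course1, so Course1 ∩ Course2 → Course1. The join is lossless.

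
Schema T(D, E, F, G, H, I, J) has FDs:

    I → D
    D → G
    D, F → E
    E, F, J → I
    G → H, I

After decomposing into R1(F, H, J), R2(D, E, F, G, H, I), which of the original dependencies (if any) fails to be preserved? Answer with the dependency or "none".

Check E, F, J → I: no single fragment contains all of {E, F, I, J}, and the restricted closure of {E, F, J} across the fragments never reaches {I}.
I → D is preserved.
D → G is preserved.
D, F → E is preserved.
G → H, I is preserved.

E, F, J → I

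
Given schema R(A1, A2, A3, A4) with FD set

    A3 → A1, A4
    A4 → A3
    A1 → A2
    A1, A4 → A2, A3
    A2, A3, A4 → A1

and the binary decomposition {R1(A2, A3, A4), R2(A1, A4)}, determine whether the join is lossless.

Yes

Common attributes: R1 ∩ R2 = {A4}.
Closure of {A4}: A4 → A3 applies, adding A3; A3 → A1, A4 applies, adding A1; A1 → A2 applies, adding A2. So (A4)⁺ = {A1, A2, A3, A4}.
This closure contains every attribute of R1, so R1 ∩ R2 → R1. The join is lossless.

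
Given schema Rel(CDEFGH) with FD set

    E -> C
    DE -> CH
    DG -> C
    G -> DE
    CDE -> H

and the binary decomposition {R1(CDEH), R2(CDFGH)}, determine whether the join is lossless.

No

Common attributes: R1 ∩ R2 = {CDH}.
No dependency enlarges {CDH}, so (CDH)⁺ = {CDH}.
The closure contains neither all of R1 = {CDEH} nor all of R2 = {CDFGH}, so the common attributes are not a superkey of either fragment. The join is lossy.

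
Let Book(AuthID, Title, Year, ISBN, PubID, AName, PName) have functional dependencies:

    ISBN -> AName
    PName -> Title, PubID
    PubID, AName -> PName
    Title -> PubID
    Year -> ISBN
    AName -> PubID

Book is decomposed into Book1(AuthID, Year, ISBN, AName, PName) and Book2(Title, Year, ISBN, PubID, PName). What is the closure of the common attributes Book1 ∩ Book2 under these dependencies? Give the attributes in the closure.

Title, Year, ISBN, PubID, AName, PName

Book1 ∩ Book2 = {Year, ISBN, PName}.
ISBN → AName applies, adding AName
PName → Title, PubID applies, adding Title, PubID
Closure: {Title, Year, ISBN, PubID, AName, PName}.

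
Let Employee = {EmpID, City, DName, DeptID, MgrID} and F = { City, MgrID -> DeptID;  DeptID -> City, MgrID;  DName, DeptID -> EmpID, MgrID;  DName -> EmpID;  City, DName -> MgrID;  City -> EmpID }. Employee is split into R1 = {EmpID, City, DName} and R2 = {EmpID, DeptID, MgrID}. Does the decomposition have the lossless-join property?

Common attributes: R1 ∩ R2 = {EmpID}.
No dependency enlarges {EmpID}, so (EmpID)⁺ = {EmpID}.
The closure contains neither all of R1 = {EmpID, City, DName} nor all of R2 = {EmpID, DeptID, MgrID}, so the common attributes are not a superkey of either fragment. The join is lossy.

No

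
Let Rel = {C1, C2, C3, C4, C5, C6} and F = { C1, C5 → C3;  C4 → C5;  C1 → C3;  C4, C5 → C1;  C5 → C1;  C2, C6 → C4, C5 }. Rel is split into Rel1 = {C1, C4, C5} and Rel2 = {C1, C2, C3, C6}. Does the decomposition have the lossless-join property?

Common attributes: Rel1 ∩ Rel2 = {C1}.
Closure of {C1}: C1 → C3 applies, adding C3. So (C1)⁺ = {C1, C3}.
The closure contains neither all of Rel1 = {C1, C4, C5} nor all of Rel2 = {C1, C2, C3, C6}, so the common attributes are not a superkey of either fragment. The join is lossy.

No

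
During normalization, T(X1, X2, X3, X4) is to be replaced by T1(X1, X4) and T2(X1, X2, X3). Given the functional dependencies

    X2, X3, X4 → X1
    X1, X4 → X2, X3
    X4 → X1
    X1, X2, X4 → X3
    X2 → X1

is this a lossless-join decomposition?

No

Common attributes: T1 ∩ T2 = {X1}.
No dependency enlarges {X1}, so (X1)⁺ = {X1}.
The closure contains neither all of T1 = {X1, X4} nor all of T2 = {X1, X2, X3}, so the common attributes are not a superkey of either fragment. The join is lossy.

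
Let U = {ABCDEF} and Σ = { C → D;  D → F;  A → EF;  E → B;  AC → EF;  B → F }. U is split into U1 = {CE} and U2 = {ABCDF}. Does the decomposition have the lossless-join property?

Common attributes: U1 ∩ U2 = {C}.
Closure of {C}: C → D applies, adding D; D → F applies, adding F. So (C)⁺ = {CDF}.
The closure contains neither all of U1 = {CE} nor all of U2 = {ABCDF}, so the common attributes are not a superkey of either fragment. The join is lossy.

No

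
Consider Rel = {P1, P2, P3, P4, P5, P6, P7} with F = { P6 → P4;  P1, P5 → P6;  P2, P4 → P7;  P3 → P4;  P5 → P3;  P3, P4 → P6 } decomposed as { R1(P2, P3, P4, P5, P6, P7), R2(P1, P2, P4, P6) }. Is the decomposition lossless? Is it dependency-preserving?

Lossless test: (P2, P4, P6)⁺ = {P2, P4, P6, P7}, which is a superkey of neither fragment — lossy.
Dependency preservation: P1, P5 → P6 is not contained in any single fragment, but the restricted closure of its left-hand side across the fragments still reaches the right-hand side; the remaining FDs each lie inside some fragment. All dependencies are preserved.

lossy but dependency-preserving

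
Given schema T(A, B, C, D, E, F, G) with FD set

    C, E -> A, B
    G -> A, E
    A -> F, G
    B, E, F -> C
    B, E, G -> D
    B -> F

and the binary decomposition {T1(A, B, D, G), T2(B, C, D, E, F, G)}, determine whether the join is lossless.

Common attributes: T1 ∩ T2 = {B, D, G}.
Closure of {B, D, G}: G → A, E applies, adding A, E; A → F, G applies, adding F; B, E, F → C applies, adding C. So (B, D, G)⁺ = {A, B, C, D, E, F, G}.
This closure contains every attribute of T1, so T1 ∩ T2 → T1. The join is lossless.

Yes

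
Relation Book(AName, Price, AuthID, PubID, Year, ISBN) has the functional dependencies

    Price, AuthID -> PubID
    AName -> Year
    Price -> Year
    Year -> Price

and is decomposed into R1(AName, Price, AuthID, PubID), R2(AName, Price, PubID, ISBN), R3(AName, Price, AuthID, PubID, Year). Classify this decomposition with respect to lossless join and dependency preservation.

Lossless test (chase): Rows 1 and 2 agree on AName; apply AName→Year and equate their Year entries. Rows 1 and 3 agree on AName; apply AName→Year and equate their Year entries. No row becomes fully distinguished — the join is lossy.
Dependency preservation: every FD's attributes lie within a single fragment, so each can be enforced locally — preserved.

lossy but dependency-preserving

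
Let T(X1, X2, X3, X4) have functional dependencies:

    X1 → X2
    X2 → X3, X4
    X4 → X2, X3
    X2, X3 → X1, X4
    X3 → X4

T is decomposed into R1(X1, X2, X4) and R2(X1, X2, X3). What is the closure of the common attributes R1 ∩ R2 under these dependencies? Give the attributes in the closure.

R1 ∩ R2 = {X1, X2}.
X2 → X3, X4 applies, adding X3, X4
Closure: {X1, X2, X3, X4}.

X1, X2, X3, X4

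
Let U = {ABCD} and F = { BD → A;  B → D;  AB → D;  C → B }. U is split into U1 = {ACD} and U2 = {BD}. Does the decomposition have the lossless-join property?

No

Common attributes: U1 ∩ U2 = {D}.
No dependency enlarges {D}, so (D)⁺ = {D}.
The closure contains neither all of U1 = {ACD} nor all of U2 = {BD}, so the common attributes are not a superkey of either fragment. The join is lossy.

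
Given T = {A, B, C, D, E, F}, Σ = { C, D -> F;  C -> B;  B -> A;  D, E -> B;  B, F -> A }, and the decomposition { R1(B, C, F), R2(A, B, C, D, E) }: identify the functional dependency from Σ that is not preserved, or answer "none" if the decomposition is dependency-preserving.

Check C, D → F: no single fragment contains all of {C, D, F}, and the restricted closure of {C, D} across the fragments never reaches {F}.
C → B is preserved.
B → A is preserved.
D, E → B is preserved.
B, F → A is preserved.

C, D -> F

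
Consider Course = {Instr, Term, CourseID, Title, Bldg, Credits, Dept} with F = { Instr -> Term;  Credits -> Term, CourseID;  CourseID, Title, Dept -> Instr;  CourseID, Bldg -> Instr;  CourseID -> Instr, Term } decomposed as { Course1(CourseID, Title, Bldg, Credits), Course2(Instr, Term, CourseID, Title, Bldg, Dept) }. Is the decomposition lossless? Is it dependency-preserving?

Lossless test: (CourseID, Title, Bldg)⁺ = {Instr, Term, CourseID, Title, Bldg}, which is a superkey of neither fragment — lossy.
Dependency preservation: Credits → Term, CourseID is not contained in any single fragment, but the restricted closure of its left-hand side across the fragments still reaches the right-hand side; the remaining FDs each lie inside some fragment. All dependencies are preserved.

lossy but dependency-preserving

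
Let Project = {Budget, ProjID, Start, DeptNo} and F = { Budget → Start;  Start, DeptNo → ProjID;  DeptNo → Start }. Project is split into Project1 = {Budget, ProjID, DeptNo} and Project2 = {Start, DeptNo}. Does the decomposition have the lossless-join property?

Common attributes: Project1 ∩ Project2 = {DeptNo}.
Closure of {DeptNo}: DeptNo → Start applies, adding Start; Start, DeptNo → ProjID applies, adding ProjID. So (DeptNo)⁺ = {ProjID, Start, DeptNo}.
This closure contains every attribute of Project2, so Project1 ∩ Project2 → Project2. The join is lossless.

Yes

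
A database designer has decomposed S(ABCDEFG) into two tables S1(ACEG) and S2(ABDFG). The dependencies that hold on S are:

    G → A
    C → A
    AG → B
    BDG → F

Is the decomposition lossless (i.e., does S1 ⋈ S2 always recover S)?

No

Common attributes: S1 ∩ S2 = {AG}.
Closure of {AG}: AG → B applies, adding B. So (AG)⁺ = {ABG}.
The closure contains neither all of S1 = {ACEG} nor all of S2 = {ABDFG}, so the common attributes are not a superkey of either fragment. The join is lossy.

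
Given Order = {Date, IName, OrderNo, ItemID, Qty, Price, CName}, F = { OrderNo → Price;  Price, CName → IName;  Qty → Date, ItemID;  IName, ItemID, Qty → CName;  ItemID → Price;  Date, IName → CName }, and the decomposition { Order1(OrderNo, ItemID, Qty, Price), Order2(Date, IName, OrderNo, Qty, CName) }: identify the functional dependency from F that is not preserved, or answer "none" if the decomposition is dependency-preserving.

Price, CName → IName

Check Price, CName → IName: no single fragment contains all of {IName, Price, CName}, and the restricted closure of {Price, CName} across the fragments never reaches {IName}.
OrderNo → Price is preserved.
Qty → Date, ItemID is preserved.
IName, ItemID, Qty → CName is preserved.
ItemID → Price is preserved.
Date, IName → CName is preserved.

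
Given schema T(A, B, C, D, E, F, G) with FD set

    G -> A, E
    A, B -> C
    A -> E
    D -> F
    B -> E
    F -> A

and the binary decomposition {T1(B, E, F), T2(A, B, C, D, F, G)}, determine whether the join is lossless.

Yes

Common attributes: T1 ∩ T2 = {B, F}.
Closure of {B, F}: B → E applies, adding E; F → A applies, adding A; A, B → C applies, adding C. So (B, F)⁺ = {A, B, C, E, F}.
This closure contains every attribute of T1, so T1 ∩ T2 → T1. The join is lossless.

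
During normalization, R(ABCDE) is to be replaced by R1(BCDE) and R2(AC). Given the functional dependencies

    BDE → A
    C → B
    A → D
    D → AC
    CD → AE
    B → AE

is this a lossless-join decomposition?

Common attributes: R1 ∩ R2 = {C}.
Closure of {C}: C → B applies, adding B; B → AE applies, adding AE; A → D applies, adding D. So (C)⁺ = {ABCDE}.
This closure contains every attribute of R1, so R1 ∩ R2 → R1. The join is lossless.

Yes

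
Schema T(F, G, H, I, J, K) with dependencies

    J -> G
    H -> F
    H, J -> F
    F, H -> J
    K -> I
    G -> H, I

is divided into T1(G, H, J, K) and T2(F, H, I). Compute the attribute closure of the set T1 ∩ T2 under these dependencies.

F, G, H, I, J

T1 ∩ T2 = {H}.
H → F applies, adding F
F, H → J applies, adding J
J → G applies, adding G
G → H, I applies, adding I
Closure: {F, G, H, I, J}.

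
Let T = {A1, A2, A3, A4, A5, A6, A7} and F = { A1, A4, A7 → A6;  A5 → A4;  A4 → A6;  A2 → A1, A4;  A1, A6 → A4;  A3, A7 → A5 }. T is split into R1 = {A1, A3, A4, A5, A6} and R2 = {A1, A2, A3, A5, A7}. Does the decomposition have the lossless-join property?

Yes

Common attributes: R1 ∩ R2 = {A1, A3, A5}.
Closure of {A1, A3, A5}: A5 → A4 applies, adding A4; A4 → A6 applies, adding A6. So (A1, A3, A5)⁺ = {A1, A3, A4, A5, A6}.
This closure contains every attribute of R1, so R1 ∩ R2 → R1. The join is lossless.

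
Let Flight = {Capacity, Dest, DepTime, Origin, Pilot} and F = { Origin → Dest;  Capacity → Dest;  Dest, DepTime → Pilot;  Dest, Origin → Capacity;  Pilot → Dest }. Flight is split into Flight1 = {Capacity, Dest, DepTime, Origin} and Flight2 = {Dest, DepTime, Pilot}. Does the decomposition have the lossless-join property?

Yes

Common attributes: Flight1 ∩ Flight2 = {Dest, DepTime}.
Closure of {Dest, DepTime}: Dest, DepTime → Pilot applies, adding Pilot. So (Dest, DepTime)⁺ = {Dest, DepTime, Pilot}.
This closure contains every attribute of Flight2, so Flight1 ∩ Flight2 → Flight2. The join is lossless.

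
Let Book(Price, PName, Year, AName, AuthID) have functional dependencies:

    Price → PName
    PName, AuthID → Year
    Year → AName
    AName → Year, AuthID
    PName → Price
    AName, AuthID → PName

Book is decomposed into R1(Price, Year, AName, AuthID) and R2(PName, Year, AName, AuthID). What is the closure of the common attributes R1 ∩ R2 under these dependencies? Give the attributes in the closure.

R1 ∩ R2 = {Year, AName, AuthID}.
AName, AuthID → PName applies, adding PName
PName → Price applies, adding Price
Closure: {Price, PName, Year, AName, AuthID}.

Price, PName, Year, AName, AuthID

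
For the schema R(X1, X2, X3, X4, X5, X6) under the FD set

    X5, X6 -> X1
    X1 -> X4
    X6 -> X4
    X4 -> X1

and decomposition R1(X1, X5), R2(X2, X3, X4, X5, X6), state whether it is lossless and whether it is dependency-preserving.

Lossless test: (X5)⁺ = {X5}, which is a superkey of neither fragment — lossy.
Dependency preservation: the restricted closure of {X5, X6} across the fragments never reaches {X1}, so X5, X6 → X1 cannot be enforced without a join — not preserved.

lossy and not dependency-preserving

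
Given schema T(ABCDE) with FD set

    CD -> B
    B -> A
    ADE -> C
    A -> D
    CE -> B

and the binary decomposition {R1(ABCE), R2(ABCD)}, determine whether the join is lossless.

Common attributes: R1 ∩ R2 = {ABC}.
Closure of {ABC}: A → D applies, adding D. So (ABC)⁺ = {ABCD}.
This closure contains every attribute of R2, so R1 ∩ R2 → R2. The join is lossless.

Yes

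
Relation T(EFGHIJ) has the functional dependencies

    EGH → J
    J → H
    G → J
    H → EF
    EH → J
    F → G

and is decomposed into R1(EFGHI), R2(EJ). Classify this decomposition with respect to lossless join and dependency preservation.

Lossless test: (E)⁺ = {E}, which is a superkey of neither fragment — lossy.
Dependency preservation: the restricted closure of {EGH} across the fragments never reaches {J}, so EGH → J cannot be enforced without a join — not preserved.

lossy and not dependency-preserving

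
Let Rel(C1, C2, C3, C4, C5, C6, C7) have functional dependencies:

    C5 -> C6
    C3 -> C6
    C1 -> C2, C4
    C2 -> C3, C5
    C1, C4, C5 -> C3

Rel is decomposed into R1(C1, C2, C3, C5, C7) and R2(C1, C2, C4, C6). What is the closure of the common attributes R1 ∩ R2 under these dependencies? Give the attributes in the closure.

R1 ∩ R2 = {C1, C2}.
C1 → C2, C4 applies, adding C4
C2 → C3, C5 applies, adding C3, C5
C5 → C6 applies, adding C6
Closure: {C1, C2, C3, C4, C5, C6}.

C1, C2, C3, C4, C5, C6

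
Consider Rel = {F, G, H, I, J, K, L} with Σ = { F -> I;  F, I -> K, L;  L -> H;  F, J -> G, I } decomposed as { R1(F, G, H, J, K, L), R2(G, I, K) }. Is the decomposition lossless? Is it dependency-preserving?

lossy and not dependency-preserving

Lossless test: (G, K)⁺ = {G, K}, which is a superkey of neither fragment — lossy.
Dependency preservation: the restricted closure of {F} across the fragments never reaches {I}, so F → I cannot be enforced without a join — not preserved.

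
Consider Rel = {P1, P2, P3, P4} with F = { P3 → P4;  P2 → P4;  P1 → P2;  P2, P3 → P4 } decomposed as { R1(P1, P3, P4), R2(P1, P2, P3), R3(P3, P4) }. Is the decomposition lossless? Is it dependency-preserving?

Lossless test (chase): Rows 1 and 2 agree on P3; apply P3→P4 and equate their P4 entries. Rows 1 and 2 agree on P1; apply P1→P2 and equate their P2 entries. Row 1 is now all distinguished symbols — the join is lossless.
Dependency preservation: the restricted closure of {P2} across the fragments never reaches {P4}, so P2 → P4 cannot be enforced without a join — not preserved.

lossless but not dependency-preserving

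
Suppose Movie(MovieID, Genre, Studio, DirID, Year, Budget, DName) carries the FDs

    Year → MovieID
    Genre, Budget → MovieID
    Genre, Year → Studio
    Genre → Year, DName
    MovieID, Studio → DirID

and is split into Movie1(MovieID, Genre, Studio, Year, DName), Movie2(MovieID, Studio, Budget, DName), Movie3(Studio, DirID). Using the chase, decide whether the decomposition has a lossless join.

Chase test. Columns are MovieID, Genre, Studio, DirID, Year, Budget, DName; row i has aⱼ where attribute j ∈ Moviei, else bᵢⱼ.
Initial tableau (one row per fragment):
  row 1: a1 a2 a3 b14 a5 b16 a7
  row 2: a1 b22 a3 b24 b25 a6 a7
  row 3: b31 b32 a3 a4 b35 b36 b37
Rows 1 and 2 agree on MovieID, Studio; apply MovieID, Studio→DirID and equate their DirID entries.
No row becomes fully distinguished — the join is lossy.

No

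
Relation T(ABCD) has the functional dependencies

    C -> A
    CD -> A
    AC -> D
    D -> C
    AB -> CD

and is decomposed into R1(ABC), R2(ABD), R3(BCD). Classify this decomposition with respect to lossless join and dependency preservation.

lossless and dependency-preserving

Lossless test (chase): Rows 1 and 3 agree on C; apply C→A and equate their A entries. Rows 1 and 3 agree on AC; apply AC→D and equate their D entries. Rows 1 and 2 agree on D; apply D→C and equate their C entries. Row 1 is now all distinguished symbols — the join is lossless.
Dependency preservation: CD → A; AC → D; AB → CD are not contained in any single fragment, but the restricted closure of each left-hand side across the fragments still reaches the right-hand side; the remaining FDs each lie inside some fragment. All dependencies are preserved.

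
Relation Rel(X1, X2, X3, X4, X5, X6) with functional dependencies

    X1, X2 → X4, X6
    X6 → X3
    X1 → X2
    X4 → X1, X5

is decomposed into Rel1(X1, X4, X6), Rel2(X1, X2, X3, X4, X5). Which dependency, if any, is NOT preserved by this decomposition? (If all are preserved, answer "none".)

X6 → X3

Check X6 → X3: no single fragment contains all of {X3, X6}, and the restricted closure of {X6} across the fragments never reaches {X3}.
X1, X2 → X4, X6 is preserved.
X1 → X2 is preserved.
X4 → X1, X5 is preserved.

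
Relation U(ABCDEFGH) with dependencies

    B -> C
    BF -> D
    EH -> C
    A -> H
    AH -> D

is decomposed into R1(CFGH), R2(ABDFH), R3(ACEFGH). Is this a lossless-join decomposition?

Chase test. Columns are ABCDEFGH; row i has aⱼ where attribute j ∈ Ri, else bᵢⱼ.
Initial tableau (one row per fragment):
  row 1: b11 b12 a3 b14 b15 a6 a7 a8
  row 2: a1 a2 b23 a4 b25 a6 b27 a8
  row 3: a1 b32 a3 b34 a5 a6 a7 a8
Rows 2 and 3 agree on AH; apply AH→D and equate their D entries.
No row becomes fully distinguished — the join is lossy.

No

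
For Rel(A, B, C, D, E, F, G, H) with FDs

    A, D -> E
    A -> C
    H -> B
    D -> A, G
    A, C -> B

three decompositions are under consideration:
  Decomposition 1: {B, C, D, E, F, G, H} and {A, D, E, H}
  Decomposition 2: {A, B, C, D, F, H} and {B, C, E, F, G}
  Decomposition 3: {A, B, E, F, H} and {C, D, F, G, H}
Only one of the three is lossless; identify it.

Decomposition 1: common = {D, E, H}, closure = {A, B, C, D, E, G, H} → lossless.
Decomposition 2: common = {B, C, F}, closure = {B, C, F} → lossy.
Decomposition 3: common = {F, H}, closure = {B, F, H} → lossy.

Decomposition 1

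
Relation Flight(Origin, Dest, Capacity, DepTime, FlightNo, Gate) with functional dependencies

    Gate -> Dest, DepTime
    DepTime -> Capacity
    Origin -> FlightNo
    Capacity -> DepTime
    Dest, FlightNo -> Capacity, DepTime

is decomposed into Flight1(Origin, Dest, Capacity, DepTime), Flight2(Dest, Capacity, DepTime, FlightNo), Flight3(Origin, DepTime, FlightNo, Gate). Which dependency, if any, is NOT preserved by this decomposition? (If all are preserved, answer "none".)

Check Gate → Dest, DepTime: no single fragment contains all of {Dest, DepTime, Gate}, and the restricted closure of {Gate} across the fragments never reaches {Dest, DepTime}.
DepTime → Capacity is preserved.
Origin → FlightNo is preserved.
Capacity → DepTime is preserved.
Dest, FlightNo → Capacity, DepTime is preserved.

Gate -> Dest, DepTime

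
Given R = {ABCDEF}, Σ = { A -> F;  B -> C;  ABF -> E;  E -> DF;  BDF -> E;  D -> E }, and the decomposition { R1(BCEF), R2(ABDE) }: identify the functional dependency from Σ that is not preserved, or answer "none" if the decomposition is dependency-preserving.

Check A → F: no single fragment contains all of {AF}, and the restricted closure of {A} across the fragments never reaches {F}.
B → C is preserved.
ABF → E is preserved.
E → DF is preserved.
BDF → E is preserved.
D → E is preserved.

A -> F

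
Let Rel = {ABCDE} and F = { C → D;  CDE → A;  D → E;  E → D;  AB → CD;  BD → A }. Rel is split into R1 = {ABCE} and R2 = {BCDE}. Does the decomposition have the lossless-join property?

Common attributes: R1 ∩ R2 = {BCE}.
Closure of {BCE}: C → D applies, adding D; CDE → A applies, adding A. So (BCE)⁺ = {ABCDE}.
This closure contains every attribute of R1, so R1 ∩ R2 → R1. The join is lossless.

Yes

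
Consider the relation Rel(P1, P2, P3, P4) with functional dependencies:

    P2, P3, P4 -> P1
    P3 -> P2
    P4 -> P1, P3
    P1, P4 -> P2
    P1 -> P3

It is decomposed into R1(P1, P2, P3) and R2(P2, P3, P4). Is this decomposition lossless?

No

Common attributes: R1 ∩ R2 = {P2, P3}.
No dependency enlarges {P2, P3}, so (P2, P3)⁺ = {P2, P3}.
The closure contains neither all of R1 = {P1, P2, P3} nor all of R2 = {P2, P3, P4}, so the common attributes are not a superkey of either fragment. The join is lossy.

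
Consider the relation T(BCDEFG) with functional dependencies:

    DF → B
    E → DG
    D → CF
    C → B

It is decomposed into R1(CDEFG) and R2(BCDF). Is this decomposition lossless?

Yes

Common attributes: R1 ∩ R2 = {CDF}.
Closure of {CDF}: DF → B applies, adding B. So (CDF)⁺ = {BCDF}.
This closure contains every attribute of R2, so R1 ∩ R2 → R2. The join is lossless.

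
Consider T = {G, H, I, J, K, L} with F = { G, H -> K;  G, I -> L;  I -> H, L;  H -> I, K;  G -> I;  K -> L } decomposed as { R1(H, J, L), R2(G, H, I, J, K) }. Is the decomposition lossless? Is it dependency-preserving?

lossless but not dependency-preserving

Lossless test: (H, J)⁺ = {H, I, J, K, L}, which contains all of one fragment — lossless.
Dependency preservation: the restricted closure of {K} across the fragments never reaches {L}, so K → L cannot be enforced without a join — not preserved.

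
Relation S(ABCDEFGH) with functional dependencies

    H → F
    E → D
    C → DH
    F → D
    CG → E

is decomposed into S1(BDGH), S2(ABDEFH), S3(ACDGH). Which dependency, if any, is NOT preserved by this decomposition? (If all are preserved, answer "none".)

Check CG → E: no single fragment contains all of {CEG}, and the restricted closure of {CG} across the fragments never reaches {E}.
H → F is preserved.
E → D is preserved.
C → DH is preserved.
F → D is preserved.

CG → E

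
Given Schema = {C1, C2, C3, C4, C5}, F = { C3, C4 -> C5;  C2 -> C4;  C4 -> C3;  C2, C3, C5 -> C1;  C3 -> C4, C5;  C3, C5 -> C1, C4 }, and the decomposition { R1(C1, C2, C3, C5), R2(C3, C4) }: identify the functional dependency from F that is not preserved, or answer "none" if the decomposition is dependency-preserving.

none

C3, C4 → C5: restricted closure across fragments reaches C5.
C2 → C4: restricted closure across fragments reaches C4.
C4 → C3 lies within R2.
C2, C3, C5 → C1 lies within R1.
C3 → C4, C5: restricted closure across fragments reaches C4, C5.
C3, C5 → C1, C4: restricted closure across fragments reaches C1, C4.
Every dependency is enforceable on the fragments, so the decomposition is dependency-preserving.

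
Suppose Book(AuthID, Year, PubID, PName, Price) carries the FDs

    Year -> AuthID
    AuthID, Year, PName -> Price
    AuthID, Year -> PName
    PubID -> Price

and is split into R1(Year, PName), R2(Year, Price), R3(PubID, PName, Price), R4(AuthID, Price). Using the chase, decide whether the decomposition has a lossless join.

Chase test. Columns are AuthID, Year, PubID, PName, Price; row i has aⱼ where attribute j ∈ Ri, else bᵢⱼ.
Initial tableau (one row per fragment):
  row 1: b11 a2 b13 a4 b15
  row 2: b21 a2 b23 b24 a5
  row 3: b31 b32 a3 a4 a5
  row 4: a1 b42 b43 b44 a5
Rows 1 and 2 agree on Year; apply Year→AuthID and equate their AuthID entries.
Rows 1 and 2 agree on AuthID, Year; apply AuthID, Year→PName and equate their PName entries.
Rows 1 and 2 agree on AuthID, Year, PName; apply AuthID, Year, PName→Price and equate their Price entries.
No row becomes fully distinguished — the join is lossy.

No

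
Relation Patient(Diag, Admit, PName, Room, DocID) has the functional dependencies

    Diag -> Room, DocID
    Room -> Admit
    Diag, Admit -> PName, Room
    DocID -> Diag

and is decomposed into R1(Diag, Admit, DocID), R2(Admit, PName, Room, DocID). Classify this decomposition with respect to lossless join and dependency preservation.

lossless and dependency-preserving

Lossless test: (Admit, DocID)⁺ = {Diag, Admit, PName, Room, DocID}, which contains all of one fragment — lossless.
Dependency preservation: Diag → Room, DocID; Diag, Admit → PName, Room are not contained in any single fragment, but the restricted closure of each left-hand side across the fragments still reaches the right-hand side; the remaining FDs each lie inside some fragment. All dependencies are preserved.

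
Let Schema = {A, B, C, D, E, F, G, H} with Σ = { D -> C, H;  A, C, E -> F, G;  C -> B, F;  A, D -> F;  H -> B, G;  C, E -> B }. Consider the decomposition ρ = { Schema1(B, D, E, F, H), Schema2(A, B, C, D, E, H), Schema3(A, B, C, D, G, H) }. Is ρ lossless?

Chase test. Columns are A, B, C, D, E, F, G, H; row i has aⱼ where attribute j ∈ Schemai, else bᵢⱼ.
Initial tableau (one row per fragment):
  row 1: b11 a2 b13 a4 a5 a6 b17 a8
  row 2: a1 a2 a3 a4 a5 b26 b27 a8
  row 3: a1 a2 a3 a4 b35 b36 a7 a8
Rows 1 and 2 agree on D; apply D→C, H and equate their C, H entries.
Rows 1 and 2 agree on C; apply C→B, F and equate their B, F entries.
Rows 1 and 3 agree on C; apply C→B, F and equate their B, F entries.
Rows 1 and 2 agree on H; apply H→B, G and equate their B, G entries.
Rows 1 and 3 agree on H; apply H→B, G and equate their B, G entries.
Row 2 is now all distinguished symbols — the join is lossless.

Yes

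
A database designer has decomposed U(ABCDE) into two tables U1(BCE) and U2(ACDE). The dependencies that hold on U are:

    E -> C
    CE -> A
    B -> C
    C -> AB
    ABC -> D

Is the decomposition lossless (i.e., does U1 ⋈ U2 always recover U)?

Yes

Common attributes: U1 ∩ U2 = {CE}.
Closure of {CE}: CE → A applies, adding A; C → AB applies, adding B; ABC → D applies, adding D. So (CE)⁺ = {ABCDE}.
This closure contains every attribute of U1, so U1 ∩ U2 → U1. The join is lossless.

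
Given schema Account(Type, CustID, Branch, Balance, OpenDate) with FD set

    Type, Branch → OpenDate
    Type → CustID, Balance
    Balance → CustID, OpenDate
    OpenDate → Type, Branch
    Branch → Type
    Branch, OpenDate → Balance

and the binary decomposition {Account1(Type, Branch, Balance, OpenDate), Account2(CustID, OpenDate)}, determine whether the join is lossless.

Common attributes: Account1 ∩ Account2 = {OpenDate}.
Closure of {OpenDate}: OpenDate → Type, Branch applies, adding Type, Branch; Branch, OpenDate → Balance applies, adding Balance; Type → CustID, Balance applies, adding CustID. So (OpenDate)⁺ = {Type, CustID, Branch, Balance, OpenDate}.
This closure contains every attribute of Account1, so Account1 ∩ Account2 → Account1. The join is lossless.

Yes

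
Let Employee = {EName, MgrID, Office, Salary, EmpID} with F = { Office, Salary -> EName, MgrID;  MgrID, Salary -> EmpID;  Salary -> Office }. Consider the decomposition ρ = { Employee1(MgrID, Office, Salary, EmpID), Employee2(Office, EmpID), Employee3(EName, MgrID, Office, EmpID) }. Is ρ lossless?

No

Chase test. Columns are EName, MgrID, Office, Salary, EmpID; row i has aⱼ where attribute j ∈ Employeei, else bᵢⱼ.
Initial tableau (one row per fragment):
  row 1: b11 a2 a3 a4 a5
  row 2: b21 b22 a3 b24 a5
  row 3: a1 a2 a3 b34 a5
No row becomes fully distinguished — the join is lossy.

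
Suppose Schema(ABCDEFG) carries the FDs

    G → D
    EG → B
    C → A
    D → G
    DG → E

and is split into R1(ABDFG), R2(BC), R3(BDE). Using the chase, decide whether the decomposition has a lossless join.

No

Chase test. Columns are ABCDEFG; row i has aⱼ where attribute j ∈ Ri, else bᵢⱼ.
Initial tableau (one row per fragment):
  row 1: a1 a2 b13 a4 b15 a6 a7
  row 2: b21 a2 a3 b24 b25 b26 b27
  row 3: b31 a2 b33 a4 a5 b36 b37
Rows 1 and 3 agree on D; apply D→G and equate their G entries.
Rows 1 and 3 agree on DG; apply DG→E and equate their E entries.
No row becomes fully distinguished — the join is lossy.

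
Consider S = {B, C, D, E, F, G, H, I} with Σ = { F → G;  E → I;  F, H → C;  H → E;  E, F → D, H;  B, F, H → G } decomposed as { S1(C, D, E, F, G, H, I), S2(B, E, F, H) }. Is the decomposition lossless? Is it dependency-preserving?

lossless and dependency-preserving

Lossless test: (E, F, H)⁺ = {C, D, E, F, G, H, I}, which contains all of one fragment — lossless.
Dependency preservation: B, F, H → G is not contained in any single fragment, but the restricted closure of its left-hand side across the fragments still reaches the right-hand side; the remaining FDs each lie inside some fragment. All dependencies are preserved.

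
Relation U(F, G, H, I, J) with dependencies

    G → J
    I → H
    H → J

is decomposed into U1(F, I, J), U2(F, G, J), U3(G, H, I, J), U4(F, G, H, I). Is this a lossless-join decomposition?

Yes

Chase test. Columns are F, G, H, I, J; row i has aⱼ where attribute j ∈ Ui, else bᵢⱼ.
Initial tableau (one row per fragment):
  row 1: a1 b12 b13 a4 a5
  row 2: a1 a2 b23 b24 a5
  row 3: b31 a2 a3 a4 a5
  row 4: a1 a2 a3 a4 b45
Rows 2 and 4 agree on G; apply G→J and equate their J entries.
Rows 1 and 3 agree on I; apply I→H and equate their H entries.
Row 4 is now all distinguished symbols — the join is lossless.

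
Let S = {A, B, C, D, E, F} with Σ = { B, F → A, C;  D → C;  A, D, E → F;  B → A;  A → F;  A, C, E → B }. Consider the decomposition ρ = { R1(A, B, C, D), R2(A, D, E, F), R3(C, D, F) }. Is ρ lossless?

Chase test. Columns are A, B, C, D, E, F; row i has aⱼ where attribute j ∈ Ri, else bᵢⱼ.
Initial tableau (one row per fragment):
  row 1: a1 a2 a3 a4 b15 b16
  row 2: a1 b22 b23 a4 a5 a6
  row 3: b31 b32 a3 a4 b35 a6
Rows 1 and 2 agree on D; apply D→C and equate their C entries.
Rows 1 and 2 agree on A; apply A→F and equate their F entries.
No row becomes fully distinguished — the join is lossy.

No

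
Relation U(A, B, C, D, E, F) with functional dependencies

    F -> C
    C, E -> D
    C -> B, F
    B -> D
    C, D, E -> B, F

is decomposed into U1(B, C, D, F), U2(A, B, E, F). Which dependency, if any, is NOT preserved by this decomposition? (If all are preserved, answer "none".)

F → C lies within U1.
C, E → D: restricted closure across fragments reaches D.
C → B, F lies within U1.
B → D lies within U1.
C, D, E → B, F: restricted closure across fragments reaches B, F.
Every dependency is enforceable on the fragments, so the decomposition is dependency-preserving.

none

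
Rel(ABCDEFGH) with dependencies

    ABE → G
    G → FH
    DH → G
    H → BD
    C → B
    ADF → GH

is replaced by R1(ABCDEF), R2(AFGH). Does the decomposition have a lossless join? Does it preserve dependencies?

Lossless test: (AF)⁺ = {AF}, which is a superkey of neither fragment — lossy.
Dependency preservation: the restricted closure of {ABE} across the fragments never reaches {G}, so ABE → G cannot be enforced without a join — not preserved.

lossy and not dependency-preserving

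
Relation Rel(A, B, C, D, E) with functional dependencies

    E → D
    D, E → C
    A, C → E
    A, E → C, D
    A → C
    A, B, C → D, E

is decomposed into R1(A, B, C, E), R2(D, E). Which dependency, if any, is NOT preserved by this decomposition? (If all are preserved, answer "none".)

none

E → D lies within R2.
D, E → C: restricted closure across fragments reaches C.
A, C → E lies within R1.
A, E → C, D: restricted closure across fragments reaches C, D.
A → C lies within R1.
A, B, C → D, E: restricted closure across fragments reaches D, E.
Every dependency is enforceable on the fragments, so the decomposition is dependency-preserving.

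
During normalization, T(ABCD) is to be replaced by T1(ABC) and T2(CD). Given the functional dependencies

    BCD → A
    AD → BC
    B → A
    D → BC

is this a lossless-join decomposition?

Common attributes: T1 ∩ T2 = {C}.
No dependency enlarges {C}, so (C)⁺ = {C}.
The closure contains neither all of T1 = {ABC} nor all of T2 = {CD}, so the common attributes are not a superkey of either fragment. The join is lossy.

No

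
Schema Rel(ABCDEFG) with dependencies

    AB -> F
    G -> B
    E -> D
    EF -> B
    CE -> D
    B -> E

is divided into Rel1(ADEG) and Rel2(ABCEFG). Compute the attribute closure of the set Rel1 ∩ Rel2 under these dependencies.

ABDEFG

Rel1 ∩ Rel2 = {AEG}.
G → B applies, adding B
E → D applies, adding D
AB → F applies, adding F
Closure: {ABDEFG}.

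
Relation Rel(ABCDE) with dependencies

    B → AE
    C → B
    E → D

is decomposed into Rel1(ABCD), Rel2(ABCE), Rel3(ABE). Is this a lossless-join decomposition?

Yes

Chase test. Columns are ABCDE; row i has aⱼ where attribute j ∈ Reli, else bᵢⱼ.
Initial tableau (one row per fragment):
  row 1: a1 a2 a3 a4 b15
  row 2: a1 a2 a3 b24 a5
  row 3: a1 a2 b33 b34 a5
Rows 1 and 2 agree on B; apply B→AE and equate their AE entries.
Rows 1 and 2 agree on E; apply E→D and equate their D entries.
Rows 1 and 3 agree on E; apply E→D and equate their D entries.
Row 1 is now all distinguished symbols — the join is lossless.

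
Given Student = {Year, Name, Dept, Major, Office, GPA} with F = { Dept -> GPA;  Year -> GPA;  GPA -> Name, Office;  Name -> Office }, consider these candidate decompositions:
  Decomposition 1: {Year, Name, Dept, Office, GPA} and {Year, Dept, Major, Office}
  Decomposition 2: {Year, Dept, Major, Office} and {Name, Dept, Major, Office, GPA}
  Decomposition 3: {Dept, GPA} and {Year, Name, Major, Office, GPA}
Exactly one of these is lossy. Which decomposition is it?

Decomposition 1: common = {Year, Dept, Office}, closure = {Year, Name, Dept, Office, GPA} → lossless.
Decomposition 2: common = {Dept, Major, Office}, closure = {Name, Dept, Major, Office, GPA} → lossless.
Decomposition 3: common = {GPA}, closure = {Name, Office, GPA} → lossy.

Decomposition 3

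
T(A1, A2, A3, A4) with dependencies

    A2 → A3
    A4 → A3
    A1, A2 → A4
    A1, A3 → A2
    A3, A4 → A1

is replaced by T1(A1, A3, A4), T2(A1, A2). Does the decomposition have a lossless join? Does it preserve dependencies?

lossy and not dependency-preserving

Lossless test: (A1)⁺ = {A1}, which is a superkey of neither fragment — lossy.
Dependency preservation: the restricted closure of {A2} across the fragments never reaches {A3}, so A2 → A3 cannot be enforced without a join — not preserved.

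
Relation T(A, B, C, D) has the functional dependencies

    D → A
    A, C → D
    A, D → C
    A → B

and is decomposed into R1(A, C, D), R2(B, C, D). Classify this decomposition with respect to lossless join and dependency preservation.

lossless but not dependency-preserving

Lossless test: (C, D)⁺ = {A, B, C, D}, which contains all of one fragment — lossless.
Dependency preservation: the restricted closure of {A} across the fragments never reaches {B}, so A → B cannot be enforced without a join — not preserved.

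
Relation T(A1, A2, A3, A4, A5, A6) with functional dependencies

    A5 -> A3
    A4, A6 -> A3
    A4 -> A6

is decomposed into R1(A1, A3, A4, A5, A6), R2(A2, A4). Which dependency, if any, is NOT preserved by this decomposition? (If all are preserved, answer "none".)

A5 → A3 lies within R1.
A4, A6 → A3 lies within R1.
A4 → A6 lies within R1.
Every dependency is enforceable on the fragments, so the decomposition is dependency-preserving.

none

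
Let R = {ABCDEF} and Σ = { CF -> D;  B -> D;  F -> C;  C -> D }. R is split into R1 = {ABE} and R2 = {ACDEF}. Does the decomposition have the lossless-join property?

No

Common attributes: R1 ∩ R2 = {AE}.
No dependency enlarges {AE}, so (AE)⁺ = {AE}.
The closure contains neither all of R1 = {ABE} nor all of R2 = {ACDEF}, so the common attributes are not a superkey of either fragment. The join is lossy.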